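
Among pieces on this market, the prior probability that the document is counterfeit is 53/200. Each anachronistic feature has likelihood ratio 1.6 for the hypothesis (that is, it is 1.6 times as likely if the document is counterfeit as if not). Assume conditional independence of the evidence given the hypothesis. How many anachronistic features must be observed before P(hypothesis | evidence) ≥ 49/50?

11

Prior odds = 0.265/0.735 = 53/147.
Likelihood ratio per anachronistic feature = 1.6.
Target odds: 0.98 ÷ 0.02 = 49.
Need (53/147) × 1.6ⁿ ≥ 49, i.e. 1.6ⁿ ≥ 7203/53.
1.6¹⁰ ≈109.951 falls short of 7203/53 but 1.6¹¹ ≈175.922 reaches it, so n = 11.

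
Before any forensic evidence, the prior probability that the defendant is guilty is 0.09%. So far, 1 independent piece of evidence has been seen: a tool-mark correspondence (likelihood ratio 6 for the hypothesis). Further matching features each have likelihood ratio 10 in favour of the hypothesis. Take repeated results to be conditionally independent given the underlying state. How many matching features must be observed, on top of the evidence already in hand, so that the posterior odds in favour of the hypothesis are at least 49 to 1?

4

Prior odds = 0.0009/0.9991 = 9/9991.
Bayes factor of the evidence already in hand = 6.
Odds after that evidence = (9/9991) × 6 = 54/9991.
Target odds = 49.
Need 10ⁿ ≥ 49 ÷ (54/9991) = 489559/54.
10³ = 1000 falls short of 489559/54 but 10⁴ = 10000 reaches it, so n = 4.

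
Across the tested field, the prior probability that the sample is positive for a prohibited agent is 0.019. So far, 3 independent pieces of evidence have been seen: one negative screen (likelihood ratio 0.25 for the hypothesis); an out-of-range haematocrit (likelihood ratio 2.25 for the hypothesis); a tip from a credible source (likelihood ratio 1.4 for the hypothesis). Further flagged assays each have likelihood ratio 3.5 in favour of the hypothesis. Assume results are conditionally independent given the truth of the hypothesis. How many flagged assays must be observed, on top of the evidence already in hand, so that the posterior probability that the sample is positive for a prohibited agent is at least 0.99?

Prior odds = 0.019/0.981 = 19/981.
Combined Bayes factor of the evidence already in hand = 0.25 × 2.25 × 1.4 = 0.7875.
Odds after that evidence = (19/981) × 0.7875 = 133/8720.
Target odds = 0.99/0.01 = 99.
Need 3.5ⁿ ≥ 99 ÷ (133/8720) = 863280/133.
3.5⁷ = 823543/128 falls short of 863280/133 but 3.5⁸ = 5764801/256 reaches it, so n = 8.

8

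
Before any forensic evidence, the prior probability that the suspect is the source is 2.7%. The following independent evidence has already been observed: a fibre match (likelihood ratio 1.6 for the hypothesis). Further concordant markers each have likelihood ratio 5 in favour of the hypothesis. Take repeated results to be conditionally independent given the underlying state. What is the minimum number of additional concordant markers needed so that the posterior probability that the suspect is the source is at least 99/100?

Prior odds = 0.027/0.973 = 27/973.
Bayes factor of the evidence already in hand = 1.6.
Odds after that evidence = (27/973) × 1.6 = 216/4865.
Target odds = 0.99/0.01 = 99.
Need 5ⁿ ≥ 99 ÷ (216/4865) = 53515/24.
5⁴ = 625 falls short of 53515/24 but 5⁵ = 3125 reaches it, so n = 5.

5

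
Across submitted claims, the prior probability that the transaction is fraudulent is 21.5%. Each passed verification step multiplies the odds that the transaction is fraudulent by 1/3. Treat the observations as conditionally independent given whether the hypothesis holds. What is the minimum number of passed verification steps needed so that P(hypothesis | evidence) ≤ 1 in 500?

Prior odds = 0.215/0.785 = 43/157.
Likelihood ratio per passed verification step = 1/3.
Target posterior odds = 0.002/0.998 = 1/499.
Need (43/157) × (1/3)ⁿ ≤ 1/499, i.e. (1/3)ⁿ ≤ 157/21457.
(1/3)⁴ = 1/81 is still above 157/21457 but (1/3)⁵ = 1/243 is at or below it, so n = 5.

5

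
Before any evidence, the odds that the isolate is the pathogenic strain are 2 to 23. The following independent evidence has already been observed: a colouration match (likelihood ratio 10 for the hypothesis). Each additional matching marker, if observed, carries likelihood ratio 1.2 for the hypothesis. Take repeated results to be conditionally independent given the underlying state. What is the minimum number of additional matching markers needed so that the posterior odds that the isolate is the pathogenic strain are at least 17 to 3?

Prior odds = 2/23.
Bayes factor of the evidence already in hand = 10.
Odds after that evidence = (2/23) × 10 = 20/23.
Target odds = 17/3.
Need 1.2ⁿ ≥ 17/3 ÷ (20/23) = 391/60.
1.2¹⁰ = 60466176/9765625 falls short of 391/60 but 1.2¹¹ = 362797056/48828125 reaches it, so n = 11.

11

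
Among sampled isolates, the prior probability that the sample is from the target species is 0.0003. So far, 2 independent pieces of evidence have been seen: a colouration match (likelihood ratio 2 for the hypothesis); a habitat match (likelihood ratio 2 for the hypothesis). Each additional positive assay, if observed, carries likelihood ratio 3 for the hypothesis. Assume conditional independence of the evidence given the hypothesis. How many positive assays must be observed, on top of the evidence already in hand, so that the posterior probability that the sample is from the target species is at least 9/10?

9

Prior odds = 0.0003/0.9997 = 3/9997.
Combined Bayes factor of the evidence already in hand = 2 × 2 = 4.
Odds after that evidence = (3/9997) × 4 = 12/9997.
Target odds = 0.9/0.1 = 9.
Need 3ⁿ ≥ 9 ÷ (12/9997) = 7497.75.
3⁸ = 6561 falls short of 7497.75 but 3⁹ = 19683 reaches it, so n = 9.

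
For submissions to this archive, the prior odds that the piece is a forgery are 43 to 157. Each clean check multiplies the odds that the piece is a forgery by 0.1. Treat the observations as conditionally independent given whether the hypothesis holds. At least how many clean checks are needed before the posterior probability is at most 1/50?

2

Prior odds = 43/157.
Likelihood ratio per clean check = 0.1.
Target odds: 0.02 ÷ 0.98 = 1/49.
Require 0.1ⁿ ≤ 1/49 ÷ (43/157) = 157/2107.
0.1¹ = 0.1 is still above 157/2107 but 0.1² = 0.01 is at or below it, so n = 2.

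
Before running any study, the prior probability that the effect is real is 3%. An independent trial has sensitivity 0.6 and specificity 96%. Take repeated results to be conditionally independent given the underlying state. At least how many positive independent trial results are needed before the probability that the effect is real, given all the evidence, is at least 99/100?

3

Prior odds = 0.03/0.97 = 3/97.
False-positive rate = 1 − 0.96 = 0.04; likelihood ratio of a positive = 0.6/0.04 = 15.
Target posterior odds = 0.99/0.01 = 99.
Require 15ⁿ ≥ 99 ÷ (3/97) = 3201.
15² = 225 falls short of 3201 but 15³ = 3375 reaches it, so n = 3.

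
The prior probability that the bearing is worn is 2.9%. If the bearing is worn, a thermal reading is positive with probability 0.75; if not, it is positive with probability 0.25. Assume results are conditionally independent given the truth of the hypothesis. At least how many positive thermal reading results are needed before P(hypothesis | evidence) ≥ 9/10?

6

Prior odds = 0.029/0.971 = 29/971.
Likelihood ratio of a positive = 0.75/0.25 = 3.
Target posterior odds = 0.9/0.1 = 9.
Require 3ⁿ ≥ 9 ÷ (29/971) = 8739/29.
3⁵ = 243 falls short of 8739/29 but 3⁶ = 729 reaches it, so n = 6.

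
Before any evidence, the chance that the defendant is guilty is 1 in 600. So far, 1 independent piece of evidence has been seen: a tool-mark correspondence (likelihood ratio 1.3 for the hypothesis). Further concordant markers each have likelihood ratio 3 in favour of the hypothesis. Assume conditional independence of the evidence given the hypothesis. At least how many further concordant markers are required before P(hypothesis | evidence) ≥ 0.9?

Prior odds = (1/600)/(599/600) = 1/599.
Bayes factor of the evidence already in hand = 1.3.
Odds after that evidence = (1/599) × 1.3 = 13/5990.
Target odds = 0.9/0.1 = 9.
Need 3ⁿ ≥ 9 ÷ (13/5990) = 53910/13.
3⁷ = 2187 falls short of 53910/13 but 3⁸ = 6561 reaches it, so n = 8.

8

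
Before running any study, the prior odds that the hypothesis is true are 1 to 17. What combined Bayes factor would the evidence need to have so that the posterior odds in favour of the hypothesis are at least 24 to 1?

408

Prior odds = 1/17.
Target odds = 24.
Required Bayes factor = 24 ÷ (1/17) = 408.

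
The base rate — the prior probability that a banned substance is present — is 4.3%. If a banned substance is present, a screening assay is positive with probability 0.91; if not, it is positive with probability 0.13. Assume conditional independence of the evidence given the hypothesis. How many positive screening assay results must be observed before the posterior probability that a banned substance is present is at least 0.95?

Prior odds = 0.043/0.957 = 43/957.
Likelihood ratio of a positive = 0.91/0.13 = 7.
Target odds: 0.95 ÷ 0.05 = 19.
Require 7ⁿ ≥ 19 ÷ (43/957) = 18183/43.
7³ = 343 falls short of 18183/43 but 7⁴ = 2401 reaches it, so n = 4.

4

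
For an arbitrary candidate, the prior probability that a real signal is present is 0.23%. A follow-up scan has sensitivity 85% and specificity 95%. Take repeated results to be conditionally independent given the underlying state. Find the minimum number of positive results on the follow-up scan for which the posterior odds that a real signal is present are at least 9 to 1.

3

Prior odds: 0.0023 ÷ 0.9977 = 23/9977.
False-positive rate = 1 − 0.95 = 0.05; likelihood ratio of a positive = 0.85/0.05 = 17.
Target odds = 9.
Need (23/9977) × 17ⁿ ≥ 9, i.e. 17ⁿ ≥ 89793/23.
17² = 289 falls short of 89793/23 but 17³ = 4913 reaches it, so n = 3.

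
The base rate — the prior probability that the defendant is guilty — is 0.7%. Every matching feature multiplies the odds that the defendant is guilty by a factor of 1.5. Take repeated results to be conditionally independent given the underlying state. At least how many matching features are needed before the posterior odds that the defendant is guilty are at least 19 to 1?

Prior odds = 0.007/0.993 = 7/993.
Likelihood ratio per matching feature = 1.5.
Target odds = 19.
Require 1.5ⁿ ≥ 19 ÷ (7/993) = 18867/7.
1.5¹⁹ ≈2216.84 falls short of 18867/7 but 1.5²⁰ ≈3325.26 reaches it, so n = 20.

20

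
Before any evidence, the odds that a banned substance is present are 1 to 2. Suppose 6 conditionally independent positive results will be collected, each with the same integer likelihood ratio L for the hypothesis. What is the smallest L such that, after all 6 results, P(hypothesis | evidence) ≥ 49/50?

3

Prior odds = 0.5.
Target odds = 0.98/0.02 = 49.
Need L⁶ ≥ 49 ÷ 0.5 = 98.
2⁶ = 64 < 98 ≤ 729 = 3⁶, so L = 3.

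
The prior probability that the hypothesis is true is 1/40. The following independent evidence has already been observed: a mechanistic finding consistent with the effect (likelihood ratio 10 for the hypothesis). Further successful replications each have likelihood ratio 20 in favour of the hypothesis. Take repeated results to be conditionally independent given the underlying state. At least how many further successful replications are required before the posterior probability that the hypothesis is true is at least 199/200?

Prior odds = 0.025/0.975 = 1/39.
Bayes factor of the evidence already in hand = 10.
Odds after that evidence = (1/39) × 10 = 10/39.
Target odds = 0.995/0.005 = 199.
Need 20ⁿ ≥ 199 ÷ (10/39) = 776.1.
20² = 400 falls short of 776.1 but 20³ = 8000 reaches it, so n = 3.

3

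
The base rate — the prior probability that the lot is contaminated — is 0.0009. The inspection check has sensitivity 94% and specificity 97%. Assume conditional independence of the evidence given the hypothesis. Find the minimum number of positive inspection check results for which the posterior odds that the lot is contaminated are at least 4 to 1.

Prior odds = 0.0009/0.9991 = 9/9991.
False-positive rate = 1 − 0.97 = 0.03; likelihood ratio of a positive = 0.94/0.03 = 94/3.
Target odds = 4.
Need (9/9991) × (94/3)ⁿ ≥ 4, i.e. (94/3)ⁿ ≥ 39964/9.
(94/3)² = 8836/9 falls short of 39964/9 but (94/3)³ = 830584/27 reaches it, so n = 3.

3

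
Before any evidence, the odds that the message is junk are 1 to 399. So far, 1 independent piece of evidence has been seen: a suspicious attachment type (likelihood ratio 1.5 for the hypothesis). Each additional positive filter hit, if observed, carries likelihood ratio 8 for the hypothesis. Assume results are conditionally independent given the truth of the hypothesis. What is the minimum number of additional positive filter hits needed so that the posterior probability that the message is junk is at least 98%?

5

Prior odds = 1/399.
Bayes factor of the evidence already in hand = 1.5.
Odds after that evidence = (1/399) × 1.5 = 1/266.
Target odds = 0.98/0.02 = 49.
Need 8ⁿ ≥ 49 ÷ (1/266) = 13034.
8⁴ = 4096 falls short of 13034 but 8⁵ = 32768 reaches it, so n = 5.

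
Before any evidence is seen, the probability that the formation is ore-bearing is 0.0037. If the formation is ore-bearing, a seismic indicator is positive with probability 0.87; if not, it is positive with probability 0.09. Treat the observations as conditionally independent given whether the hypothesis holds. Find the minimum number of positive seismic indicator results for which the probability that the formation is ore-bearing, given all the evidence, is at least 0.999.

6

Prior odds: 0.0037 ÷ 0.9963 = 37/9963.
Likelihood ratio of a positive = 0.87/0.09 = 29/3.
Target posterior odds = 0.999/0.001 = 999.
Need (37/9963) × (29/3)ⁿ ≥ 999, i.e. (29/3)ⁿ ≥ 269001.
(29/3)⁵ = 20511149/243 falls short of 269001 but (29/3)⁶ = 594823321/729 reaches it, so n = 6.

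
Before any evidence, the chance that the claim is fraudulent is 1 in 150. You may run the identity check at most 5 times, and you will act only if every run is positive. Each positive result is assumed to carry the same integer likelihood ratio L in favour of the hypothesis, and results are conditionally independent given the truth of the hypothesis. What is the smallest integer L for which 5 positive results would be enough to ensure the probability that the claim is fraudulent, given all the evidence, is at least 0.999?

Prior odds = (1/150)/(149/150) = 1/149.
Target odds = 0.999/0.001 = 999.
Need L⁵ ≥ 999 ÷ (1/149) = 148851.
10⁵ = 100000 < 148851 ≤ 161051 = 11⁵, so L = 11.

11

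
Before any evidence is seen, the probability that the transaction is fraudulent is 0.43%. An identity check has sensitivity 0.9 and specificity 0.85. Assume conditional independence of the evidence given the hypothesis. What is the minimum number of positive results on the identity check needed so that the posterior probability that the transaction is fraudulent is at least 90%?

Prior odds = 0.0043/0.9957 = 43/9957.
False-positive rate = 1 − 0.85 = 0.15; likelihood ratio of a positive = 0.9/0.15 = 6.
Target posterior odds = 0.9/0.1 = 9.
Need (43/9957) × 6ⁿ ≥ 9, i.e. 6ⁿ ≥ 89613/43.
6⁴ = 1296 falls short of 89613/43 but 6⁵ = 7776 reaches it, so n = 5.

5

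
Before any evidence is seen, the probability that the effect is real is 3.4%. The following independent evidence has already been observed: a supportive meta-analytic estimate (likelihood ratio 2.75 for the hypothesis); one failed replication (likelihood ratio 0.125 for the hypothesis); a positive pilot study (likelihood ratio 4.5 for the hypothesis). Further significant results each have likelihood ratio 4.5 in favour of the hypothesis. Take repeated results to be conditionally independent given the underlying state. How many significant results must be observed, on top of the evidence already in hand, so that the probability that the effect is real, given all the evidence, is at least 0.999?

Prior odds = 0.034/0.966 = 17/483.
Combined Bayes factor of the evidence already in hand = 2.75 × 0.125 × 4.5 = 1.546875.
Odds after that evidence = (17/483) × 1.546875 = 561/10304.
Target odds = 0.999/0.001 = 999.
Need 4.5ⁿ ≥ 999 ÷ (561/10304) = 3431232/187.
4.5⁶ = 8303.765625 falls short of 3431232/187 but 4.5⁷ = 4782969/128 reaches it, so n = 7.

7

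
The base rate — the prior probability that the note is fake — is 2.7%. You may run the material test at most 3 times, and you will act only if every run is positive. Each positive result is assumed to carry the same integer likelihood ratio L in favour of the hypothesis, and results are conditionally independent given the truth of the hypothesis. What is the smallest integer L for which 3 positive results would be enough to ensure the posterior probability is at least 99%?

Prior odds = 0.027/0.973 = 27/973.
Target odds = 0.99/0.01 = 99.
Need L³ ≥ 99 ÷ (27/973) = 10703/3.
15³ = 3375 < 10703/3 ≤ 4096 = 16³, so L = 16.

16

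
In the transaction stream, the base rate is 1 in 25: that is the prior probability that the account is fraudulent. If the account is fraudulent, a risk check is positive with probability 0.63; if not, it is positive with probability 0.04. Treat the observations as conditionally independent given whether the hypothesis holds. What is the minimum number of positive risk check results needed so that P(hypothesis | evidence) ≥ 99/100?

Prior odds = 0.04/0.96 = 1/24.
Likelihood ratio of a positive = 0.63/0.04 = 15.75.
Target odds: 0.99 ÷ 0.01 = 99.
Require 15.75ⁿ ≥ 99 ÷ (1/24) = 2376.
15.75² = 248.0625 falls short of 2376 but 15.75³ = 3906.984375 reaches it, so n = 3.

3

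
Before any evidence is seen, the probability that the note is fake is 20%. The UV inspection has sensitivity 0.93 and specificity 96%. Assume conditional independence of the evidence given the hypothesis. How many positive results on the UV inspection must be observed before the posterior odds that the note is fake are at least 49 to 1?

2

Prior odds: 0.2 ÷ 0.8 = 0.25.
False-positive rate = 1 − 0.96 = 0.04; likelihood ratio of a positive = 0.93/0.04 = 23.25.
Target odds = 49.
Need 0.25 × 23.25ⁿ ≥ 49, i.e. 23.25ⁿ ≥ 196.
23.25¹ = 23.25 falls short of 196 but 23.25² = 540.5625 reaches it, so n = 2.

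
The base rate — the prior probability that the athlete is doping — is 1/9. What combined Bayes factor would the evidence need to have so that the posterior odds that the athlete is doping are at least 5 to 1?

40

Prior odds = (1/9)/(8/9) = 0.125.
Target odds = 5.
Required Bayes factor = 5 ÷ 0.125 = 40.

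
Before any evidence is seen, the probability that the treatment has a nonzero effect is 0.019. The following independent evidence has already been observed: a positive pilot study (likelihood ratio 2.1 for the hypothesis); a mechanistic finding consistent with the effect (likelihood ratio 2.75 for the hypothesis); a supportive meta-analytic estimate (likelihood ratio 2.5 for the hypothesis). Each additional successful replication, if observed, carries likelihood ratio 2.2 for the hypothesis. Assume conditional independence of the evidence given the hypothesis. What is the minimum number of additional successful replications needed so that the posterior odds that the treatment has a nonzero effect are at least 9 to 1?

5

Prior odds = 0.019/0.981 = 19/981.
Combined Bayes factor of the evidence already in hand = 2.1 × 2.75 × 2.5 = 14.4375.
Odds after that evidence = (19/981) × 14.4375 = 1463/5232.
Target odds = 9.
Need 2.2ⁿ ≥ 9 ÷ (1463/5232) = 47088/1463.
2.2⁴ = 23.4256 falls short of 47088/1463 but 2.2⁵ = 51.53632 reaches it, so n = 5.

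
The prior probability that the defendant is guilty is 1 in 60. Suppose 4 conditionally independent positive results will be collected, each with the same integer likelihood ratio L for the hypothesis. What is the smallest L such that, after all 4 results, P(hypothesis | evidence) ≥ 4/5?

Prior odds = (1/60)/(59/60) = 1/59.
Target odds = 0.8/0.2 = 4.
Need L⁴ ≥ 4 ÷ (1/59) = 236.
3⁴ = 81 < 236 ≤ 256 = 4⁴, so L = 4.

4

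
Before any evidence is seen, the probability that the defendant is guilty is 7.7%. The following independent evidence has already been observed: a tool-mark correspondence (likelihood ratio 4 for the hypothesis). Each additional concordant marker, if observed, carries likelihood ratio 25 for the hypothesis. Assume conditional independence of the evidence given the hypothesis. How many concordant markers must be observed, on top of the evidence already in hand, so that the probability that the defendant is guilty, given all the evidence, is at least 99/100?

Prior odds = 0.077/0.923 = 77/923.
Bayes factor of the evidence already in hand = 4.
Odds after that evidence = (77/923) × 4 = 308/923.
Target odds = 0.99/0.01 = 99.
Need 25ⁿ ≥ 99 ÷ (308/923) = 8307/28.
25¹ = 25 falls short of 8307/28 but 25² = 625 reaches it, so n = 2.

2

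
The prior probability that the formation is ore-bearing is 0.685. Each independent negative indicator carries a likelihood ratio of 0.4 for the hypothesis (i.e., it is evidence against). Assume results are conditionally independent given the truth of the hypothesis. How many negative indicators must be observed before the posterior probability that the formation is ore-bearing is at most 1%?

Prior odds: 0.685 ÷ 0.315 = 137/63.
Likelihood ratio per negative indicator = 0.4.
Target odds: 0.01 ÷ 0.99 = 1/99.
Need (137/63) × 0.4ⁿ ≤ 1/99, i.e. 0.4ⁿ ≤ 7/1507.
0.4⁵ = 0.01024 is still above 7/1507 but 0.4⁶ = 64/15625 is at or below it, so n = 6.

6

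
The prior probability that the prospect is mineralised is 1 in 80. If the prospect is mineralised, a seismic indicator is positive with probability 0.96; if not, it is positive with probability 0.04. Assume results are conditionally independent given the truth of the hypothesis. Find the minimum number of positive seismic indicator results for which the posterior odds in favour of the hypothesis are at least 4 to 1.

2

Prior odds = 0.0125/0.9875 = 1/79.
Likelihood ratio of a positive = 0.96/0.04 = 24.
Target odds = 4.
Need (1/79) × 24ⁿ ≥ 4, i.e. 24ⁿ ≥ 316.
24¹ = 24 falls short of 316 but 24² = 576 reaches it, so n = 2.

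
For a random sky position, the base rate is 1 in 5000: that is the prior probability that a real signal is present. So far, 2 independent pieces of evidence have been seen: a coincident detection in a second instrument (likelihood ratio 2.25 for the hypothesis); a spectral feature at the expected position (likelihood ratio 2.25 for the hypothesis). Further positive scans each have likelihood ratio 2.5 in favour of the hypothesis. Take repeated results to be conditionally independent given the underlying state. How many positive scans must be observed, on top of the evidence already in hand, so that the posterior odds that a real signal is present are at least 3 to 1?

9

Prior odds = 0.0002/0.9998 = 1/4999.
Combined Bayes factor of the evidence already in hand = 2.25 × 2.25 = 5.0625.
Odds after that evidence = (1/4999) × 5.0625 = 81/79984.
Target odds = 3.
Need 2.5ⁿ ≥ 3 ÷ (81/79984) = 79984/27.
2.5⁸ = 390625/256 falls short of 79984/27 but 2.5⁹ = 1953125/512 reaches it, so n = 9.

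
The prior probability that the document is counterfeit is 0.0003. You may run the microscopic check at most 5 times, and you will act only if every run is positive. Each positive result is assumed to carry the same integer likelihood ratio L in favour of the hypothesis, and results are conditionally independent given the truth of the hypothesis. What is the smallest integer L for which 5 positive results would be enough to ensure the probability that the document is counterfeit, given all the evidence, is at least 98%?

Prior odds = 0.0003/0.9997 = 3/9997.
Target odds = 0.98/0.02 = 49.
Need L⁵ ≥ 49 ÷ (3/9997) = 489853/3.
11⁵ = 161051 < 489853/3 ≤ 248832 = 12⁵, so L = 12.

12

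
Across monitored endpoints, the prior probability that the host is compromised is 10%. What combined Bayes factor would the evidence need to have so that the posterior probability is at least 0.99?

891

Prior odds = 0.1/0.9 = 1/9.
Target odds = 0.99/0.01 = 99.
Required Bayes factor = 99 ÷ (1/9) = 891.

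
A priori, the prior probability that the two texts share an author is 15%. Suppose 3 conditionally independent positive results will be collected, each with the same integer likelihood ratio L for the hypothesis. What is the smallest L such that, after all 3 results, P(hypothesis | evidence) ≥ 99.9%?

18

Prior odds = 0.15/0.85 = 3/17.
Target odds = 0.999/0.001 = 999.
Need L³ ≥ 999 ÷ (3/17) = 5661.
17³ = 4913 < 5661 ≤ 5832 = 18³, so L = 18.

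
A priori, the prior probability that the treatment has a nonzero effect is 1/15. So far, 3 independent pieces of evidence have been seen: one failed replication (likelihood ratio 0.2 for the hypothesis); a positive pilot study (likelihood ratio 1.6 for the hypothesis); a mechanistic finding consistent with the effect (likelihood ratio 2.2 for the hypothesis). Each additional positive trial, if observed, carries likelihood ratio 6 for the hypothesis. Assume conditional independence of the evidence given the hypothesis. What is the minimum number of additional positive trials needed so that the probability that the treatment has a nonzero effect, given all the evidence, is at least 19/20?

4

Prior odds = (1/15)/(14/15) = 1/14.
Combined Bayes factor of the evidence already in hand = 0.2 × 1.6 × 2.2 = 0.704.
Odds after that evidence = (1/14) × 0.704 = 44/875.
Target odds = 0.95/0.05 = 19.
Need 6ⁿ ≥ 19 ÷ (44/875) = 16625/44.
6³ = 216 falls short of 16625/44 but 6⁴ = 1296 reaches it, so n = 4.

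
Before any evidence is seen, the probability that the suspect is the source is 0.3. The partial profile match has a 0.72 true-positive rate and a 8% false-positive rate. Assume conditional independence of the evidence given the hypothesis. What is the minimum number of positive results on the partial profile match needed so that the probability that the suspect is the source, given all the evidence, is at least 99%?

3

Prior odds = 0.3/0.7 = 3/7.
Likelihood ratio of a positive result = 0.72/0.08 = 9.
Target odds: 0.99 ÷ 0.01 = 99.
Need (3/7) × 9ⁿ ≥ 99, i.e. 9ⁿ ≥ 231.
9² = 81 falls short of 231 but 9³ = 729 reaches it, so n = 3.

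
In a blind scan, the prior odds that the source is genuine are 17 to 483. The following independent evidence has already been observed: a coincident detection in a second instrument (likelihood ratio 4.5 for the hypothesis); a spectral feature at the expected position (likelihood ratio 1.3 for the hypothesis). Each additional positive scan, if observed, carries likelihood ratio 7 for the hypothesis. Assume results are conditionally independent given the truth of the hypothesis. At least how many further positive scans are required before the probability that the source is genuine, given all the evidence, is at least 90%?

Prior odds = 17/483.
Combined Bayes factor of the evidence already in hand = 4.5 × 1.3 = 5.85.
Odds after that evidence = (17/483) × 5.85 = 663/3220.
Target odds = 0.9/0.1 = 9.
Need 7ⁿ ≥ 9 ÷ (663/3220) = 9660/221.
7¹ = 7 falls short of 9660/221 but 7² = 49 reaches it, so n = 2.

2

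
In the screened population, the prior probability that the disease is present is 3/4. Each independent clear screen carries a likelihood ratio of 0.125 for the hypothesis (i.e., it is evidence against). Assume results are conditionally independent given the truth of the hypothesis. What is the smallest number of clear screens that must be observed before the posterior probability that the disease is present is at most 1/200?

Prior odds = 0.75/0.25 = 3.
Likelihood ratio per clear screen = 0.125.
Target odds: 0.005 ÷ 0.995 = 1/199.
Need 3 × 0.125ⁿ ≤ 1/199, i.e. 0.125ⁿ ≤ 1/597.
0.125³ = 0.001953125 is still above 1/597 but 0.125⁴ = 1/4096 is at or below it, so n = 4.

4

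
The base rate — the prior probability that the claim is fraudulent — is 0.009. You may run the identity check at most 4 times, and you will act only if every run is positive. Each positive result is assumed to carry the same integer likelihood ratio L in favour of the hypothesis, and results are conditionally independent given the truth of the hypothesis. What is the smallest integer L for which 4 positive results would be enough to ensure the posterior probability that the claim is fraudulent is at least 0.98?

Prior odds = 0.009/0.991 = 9/991.
Target odds = 0.98/0.02 = 49.
Need L⁴ ≥ 49 ÷ (9/991) = 48559/9.
8⁴ = 4096 < 48559/9 ≤ 6561 = 9⁴, so L = 9.

9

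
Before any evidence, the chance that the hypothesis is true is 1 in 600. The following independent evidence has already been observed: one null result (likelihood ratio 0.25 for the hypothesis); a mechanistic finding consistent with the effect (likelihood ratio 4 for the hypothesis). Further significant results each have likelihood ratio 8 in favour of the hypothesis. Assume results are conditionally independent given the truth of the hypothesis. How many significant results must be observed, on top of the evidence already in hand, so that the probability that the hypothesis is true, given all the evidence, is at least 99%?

Prior odds = (1/600)/(599/600) = 1/599.
Combined Bayes factor of the evidence already in hand = 0.25 × 4 = 1.
Odds after that evidence = (1/599) × 1 = 1/599.
Target odds = 0.99/0.01 = 99.
Need 8ⁿ ≥ 99 ÷ (1/599) = 59301.
8⁵ = 32768 falls short of 59301 but 8⁶ = 262144 reaches it, so n = 6.

6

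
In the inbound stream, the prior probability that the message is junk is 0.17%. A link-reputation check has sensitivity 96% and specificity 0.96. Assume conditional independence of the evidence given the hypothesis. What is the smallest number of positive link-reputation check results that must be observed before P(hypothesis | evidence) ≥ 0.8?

Prior odds = 0.0017/0.9983 = 17/9983.
False-positive rate = 1 − 0.96 = 0.04; likelihood ratio of a positive = 0.96/0.04 = 24.
Target odds: 0.8 ÷ 0.2 = 4.
Need (17/9983) × 24ⁿ ≥ 4, i.e. 24ⁿ ≥ 39932/17.
24² = 576 falls short of 39932/17 but 24³ = 13824 reaches it, so n = 3.

3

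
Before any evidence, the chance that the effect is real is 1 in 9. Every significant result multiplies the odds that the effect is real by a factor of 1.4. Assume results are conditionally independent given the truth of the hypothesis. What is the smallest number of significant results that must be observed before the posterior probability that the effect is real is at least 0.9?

Prior odds: (1/9) ÷ (8/9) = 0.125.
Likelihood ratio per significant result = 1.4.
Target posterior odds = 0.9/0.1 = 9.
Require 1.4ⁿ ≥ 9 ÷ 0.125 = 72.
1.4¹² ≈56.6939 falls short of 72 but 1.4¹³ ≈79.3715 reaches it, so n = 13.

13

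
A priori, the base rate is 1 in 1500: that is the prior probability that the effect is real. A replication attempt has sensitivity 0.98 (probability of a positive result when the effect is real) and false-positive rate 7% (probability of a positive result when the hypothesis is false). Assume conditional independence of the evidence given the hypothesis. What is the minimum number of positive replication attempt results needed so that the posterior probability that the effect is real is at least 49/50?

Prior odds: (1/1500) ÷ (1499/1500) = 1/1499.
Likelihood ratio of a positive result = 0.98/0.07 = 14.
Target odds: 0.98 ÷ 0.02 = 49.
Need (1/1499) × 14ⁿ ≥ 49, i.e. 14ⁿ ≥ 73451.
14⁴ = 38416 falls short of 73451 but 14⁵ = 537824 reaches it, so n = 5.

5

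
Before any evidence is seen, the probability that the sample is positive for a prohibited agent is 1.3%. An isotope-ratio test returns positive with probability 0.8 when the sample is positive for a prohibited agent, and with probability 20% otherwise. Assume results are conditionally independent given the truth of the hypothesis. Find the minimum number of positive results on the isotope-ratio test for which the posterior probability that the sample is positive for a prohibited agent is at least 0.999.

Prior odds: 0.013 ÷ 0.987 = 13/987.
Likelihood ratio of a positive result = 0.8/0.2 = 4.
Target posterior odds = 0.999/0.001 = 999.
Require 4ⁿ ≥ 999 ÷ (13/987) = 986013/13.
4⁸ = 65536 falls short of 986013/13 but 4⁹ = 262144 reaches it, so n = 9.

9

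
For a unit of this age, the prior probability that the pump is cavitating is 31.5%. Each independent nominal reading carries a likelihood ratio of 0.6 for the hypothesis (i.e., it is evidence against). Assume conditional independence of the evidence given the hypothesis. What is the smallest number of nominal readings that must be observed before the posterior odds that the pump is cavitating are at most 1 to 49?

Prior odds = 0.315/0.685 = 63/137.
Likelihood ratio per nominal reading = 0.6.
Target odds = 1/49.
Require 0.6ⁿ ≤ 1/49 ÷ (63/137) = 137/3087.
0.6⁶ = 729/15625 is still above 137/3087 but 0.6⁷ = 2187/78125 is at or below it, so n = 7.

7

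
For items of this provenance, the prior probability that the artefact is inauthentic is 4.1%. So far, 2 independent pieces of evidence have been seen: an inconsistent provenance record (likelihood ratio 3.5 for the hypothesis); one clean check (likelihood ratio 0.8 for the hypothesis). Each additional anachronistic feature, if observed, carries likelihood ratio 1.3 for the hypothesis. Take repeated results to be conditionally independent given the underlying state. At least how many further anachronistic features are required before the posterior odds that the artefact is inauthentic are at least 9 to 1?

17

Prior odds = 0.041/0.959 = 41/959.
Combined Bayes factor of the evidence already in hand = 3.5 × 0.8 = 2.8.
Odds after that evidence = (41/959) × 2.8 = 82/685.
Target odds = 9.
Need 1.3ⁿ ≥ 9 ÷ (82/685) = 6165/82.
1.3¹⁶ ≈66.5417 falls short of 6165/82 but 1.3¹⁷ ≈86.5042 reaches it, so n = 17.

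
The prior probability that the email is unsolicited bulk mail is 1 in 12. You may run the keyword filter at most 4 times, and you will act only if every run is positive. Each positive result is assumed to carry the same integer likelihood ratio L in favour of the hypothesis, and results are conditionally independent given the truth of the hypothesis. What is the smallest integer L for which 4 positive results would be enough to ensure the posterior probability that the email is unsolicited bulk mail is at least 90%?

4

Prior odds = (1/12)/(11/12) = 1/11.
Target odds = 0.9/0.1 = 9.
Need L⁴ ≥ 9 ÷ (1/11) = 99.
3⁴ = 81 < 99 ≤ 256 = 4⁴, so L = 4.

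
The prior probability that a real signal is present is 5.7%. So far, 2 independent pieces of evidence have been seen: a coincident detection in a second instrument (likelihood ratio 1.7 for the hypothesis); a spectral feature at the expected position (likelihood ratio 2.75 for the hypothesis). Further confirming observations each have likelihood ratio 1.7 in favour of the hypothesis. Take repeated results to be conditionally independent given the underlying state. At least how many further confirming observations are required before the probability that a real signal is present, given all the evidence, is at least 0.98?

Prior odds = 0.057/0.943 = 57/943.
Combined Bayes factor of the evidence already in hand = 1.7 × 2.75 = 4.675.
Odds after that evidence = (57/943) × 4.675 = 10659/37720.
Target odds = 0.98/0.02 = 49.
Need 1.7ⁿ ≥ 49 ÷ (10659/37720) = 1848280/10659.
1.7⁹ ≈118.588 falls short of 1848280/10659 but 1.7¹⁰ ≈201.599 reaches it, so n = 10.

10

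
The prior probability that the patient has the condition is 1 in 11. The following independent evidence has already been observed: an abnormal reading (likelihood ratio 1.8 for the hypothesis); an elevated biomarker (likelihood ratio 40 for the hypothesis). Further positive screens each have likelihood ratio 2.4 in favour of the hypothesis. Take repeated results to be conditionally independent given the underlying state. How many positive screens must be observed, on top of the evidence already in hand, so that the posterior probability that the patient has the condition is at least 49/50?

3

Prior odds = (1/11)/(10/11) = 0.1.
Combined Bayes factor of the evidence already in hand = 1.8 × 40 = 72.
Odds after that evidence = 0.1 × 72 = 7.2.
Target odds = 0.98/0.02 = 49.
Need 2.4ⁿ ≥ 49 ÷ 7.2 = 245/36.
2.4² = 5.76 falls short of 245/36 but 2.4³ = 13.824 reaches it, so n = 3.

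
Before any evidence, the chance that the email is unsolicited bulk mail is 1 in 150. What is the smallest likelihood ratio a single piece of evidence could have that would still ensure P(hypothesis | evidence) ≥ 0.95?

Prior odds = (1/150)/(149/150) = 1/149.
Target odds = 0.95/0.05 = 19.
Required Bayes factor = 19 ÷ (1/149) = 2831.

2831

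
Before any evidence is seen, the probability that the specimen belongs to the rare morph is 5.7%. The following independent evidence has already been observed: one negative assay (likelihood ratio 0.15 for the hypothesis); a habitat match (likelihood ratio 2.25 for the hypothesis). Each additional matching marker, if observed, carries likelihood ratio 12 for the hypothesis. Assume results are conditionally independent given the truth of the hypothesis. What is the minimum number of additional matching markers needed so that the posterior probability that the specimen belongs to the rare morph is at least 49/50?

4

Prior odds = 0.057/0.943 = 57/943.
Combined Bayes factor of the evidence already in hand = 0.15 × 2.25 = 0.3375.
Odds after that evidence = (57/943) × 0.3375 = 1539/75440.
Target odds = 0.98/0.02 = 49.
Need 12ⁿ ≥ 49 ÷ (1539/75440) = 3696560/1539.
12³ = 1728 falls short of 3696560/1539 but 12⁴ = 20736 reaches it, so n = 4.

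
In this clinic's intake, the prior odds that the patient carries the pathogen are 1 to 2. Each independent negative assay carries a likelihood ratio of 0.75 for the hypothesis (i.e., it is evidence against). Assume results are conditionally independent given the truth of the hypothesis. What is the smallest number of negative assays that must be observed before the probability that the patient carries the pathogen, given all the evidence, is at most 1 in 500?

Prior odds = 0.5.
Likelihood ratio per negative assay = 0.75.
Target posterior odds = 0.002/0.998 = 1/499.
Require 0.75ⁿ ≤ 1/499 ÷ 0.5 = 2/499.
0.75¹⁹ ≈0.00422828 is still above 2/499 but 0.75²⁰ ≈0.00317121 is at or below it, so n = 20.

20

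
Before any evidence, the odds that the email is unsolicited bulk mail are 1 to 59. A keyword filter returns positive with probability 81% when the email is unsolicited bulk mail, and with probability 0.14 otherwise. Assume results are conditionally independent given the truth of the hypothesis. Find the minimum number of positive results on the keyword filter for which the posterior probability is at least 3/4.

Prior odds = 1/59.
Likelihood ratio of a positive result = 0.81/0.14 = 81/14.
Target posterior odds = 0.75/0.25 = 3.
Require (81/14)ⁿ ≥ 3 ÷ (1/59) = 177.
(81/14)² = 6561/196 falls short of 177 but (81/14)³ = 531441/2744 reaches it, so n = 3.

3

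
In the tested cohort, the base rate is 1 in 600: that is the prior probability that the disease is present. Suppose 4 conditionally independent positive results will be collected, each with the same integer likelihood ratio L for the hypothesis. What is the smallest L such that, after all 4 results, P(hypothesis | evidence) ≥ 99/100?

Prior odds = (1/600)/(599/600) = 1/599.
Target odds = 0.99/0.01 = 99.
Need L⁴ ≥ 99 ÷ (1/599) = 59301.
15⁴ = 50625 < 59301 ≤ 65536 = 16⁴, so L = 16.

16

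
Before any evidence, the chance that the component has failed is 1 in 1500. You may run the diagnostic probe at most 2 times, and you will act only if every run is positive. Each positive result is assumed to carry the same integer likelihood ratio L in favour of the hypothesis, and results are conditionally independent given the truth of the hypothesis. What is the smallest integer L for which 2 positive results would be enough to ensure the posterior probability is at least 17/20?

Prior odds = (1/1500)/(1499/1500) = 1/1499.
Target odds = 0.85/0.15 = 17/3.
Need L² ≥ 17/3 ÷ (1/1499) = 25483/3.
92² = 8464 < 25483/3 ≤ 8649 = 93², so L = 93.

93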